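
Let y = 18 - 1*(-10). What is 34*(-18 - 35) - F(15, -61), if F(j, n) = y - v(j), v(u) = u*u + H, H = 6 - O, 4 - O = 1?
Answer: -1602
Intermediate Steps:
O = 3 (O = 4 - 1*1 = 4 - 1 = 3)
H = 3 (H = 6 - 1*3 = 6 - 3 = 3)
v(u) = 3 + u² (v(u) = u*u + 3 = u² + 3 = 3 + u²)
y = 28 (y = 18 + 10 = 28)
F(j, n) = 25 - j² (F(j, n) = 28 - (3 + j²) = 28 + (-3 - j²) = 25 - j²)
34*(-18 - 35) - F(15, -61) = 34*(-18 - 35) - (25 - 1*15²) = 34*(-53) - (25 - 1*225) = -1802 - (25 - 225) = -1802 - 1*(-200) = -1802 + 200 = -1602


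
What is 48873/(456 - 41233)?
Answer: -4443/3707 ≈ -1.1985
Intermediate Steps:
48873/(456 - 41233) = 48873/(-40777) = 48873*(-1/40777) = -4443/3707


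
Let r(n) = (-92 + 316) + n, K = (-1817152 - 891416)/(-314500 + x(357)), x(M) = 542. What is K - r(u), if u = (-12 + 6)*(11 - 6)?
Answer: -29099642/156979 ≈ -185.37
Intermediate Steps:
K = 1354284/156979 (K = (-1817152 - 891416)/(-314500 + 542) = -2708568/(-313958) = -2708568*(-1/313958) = 1354284/156979 ≈ 8.6272)
u = -30 (u = -6*5 = -30)
r(n) = 224 + n
K - r(u) = 1354284/156979 - (224 - 30) = 1354284/156979 - 1*194 = 1354284/156979 - 194 = -29099642/156979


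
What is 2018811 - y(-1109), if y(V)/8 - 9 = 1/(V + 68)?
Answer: 2101507307/1041 ≈ 2.0187e+6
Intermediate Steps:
y(V) = 72 + 8/(68 + V) (y(V) = 72 + 8/(V + 68) = 72 + 8/(68 + V))
2018811 - y(-1109) = 2018811 - 8*(613 + 9*(-1109))/(68 - 1109) = 2018811 - 8*(613 - 9981)/(-1041) = 2018811 - 8*(-1)*(-9368)/1041 = 2018811 - 1*74944/1041 = 2018811 - 74944/1041 = 2101507307/1041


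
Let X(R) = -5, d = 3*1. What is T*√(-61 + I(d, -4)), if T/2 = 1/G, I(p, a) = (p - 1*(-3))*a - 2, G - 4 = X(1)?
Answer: -2*I*√87 ≈ -18.655*I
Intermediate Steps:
d = 3
G = -1 (G = 4 - 5 = -1)
I(p, a) = -2 + a*(3 + p) (I(p, a) = (p + 3)*a - 2 = (3 + p)*a - 2 = a*(3 + p) - 2 = -2 + a*(3 + p))
T = -2 (T = 2/(-1) = 2*(-1) = -2)
T*√(-61 + I(d, -4)) = -2*√(-61 + (-2 + 3*(-4) - 4*3)) = -2*√(-61 + (-2 - 12 - 12)) = -2*√(-61 - 26) = -2*I*√87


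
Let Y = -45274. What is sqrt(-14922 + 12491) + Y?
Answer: -45274 + I*sqrt(2431) ≈ -45274.0 + 49.305*I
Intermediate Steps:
sqrt(-14922 + 12491) + Y = sqrt(-14922 + 12491) - 45274 = sqrt(-2431) - 45274 = I*sqrt(2431) - 45274 = -45274 + I*sqrt(2431)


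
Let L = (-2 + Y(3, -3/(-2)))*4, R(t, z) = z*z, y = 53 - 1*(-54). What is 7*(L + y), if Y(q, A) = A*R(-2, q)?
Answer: 1071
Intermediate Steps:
y = 107 (y = 53 + 54 = 107)
R(t, z) = z²
Y(q, A) = A*q²
L = 46 (L = (-2 - 3/(-2)*3²)*4 = (-2 - 3*(-½)*9)*4 = (-2 + (3/2)*9)*4 = (-2 + 27/2)*4 = (23/2)*4 = 46)
7*(L + y) = 7*(46 + 107) = 7*153 = 1071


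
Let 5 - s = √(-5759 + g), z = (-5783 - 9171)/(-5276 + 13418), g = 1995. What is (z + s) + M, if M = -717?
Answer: -2906029/4071 - 2*I*√941 ≈ -713.84 - 61.351*I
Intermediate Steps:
z = -7477/4071 (z = -14954/8142 = -14954*1/8142 = -7477/4071 ≈ -1.8366)
s = 5 - 2*I*√941 (s = 5 - √(-5759 + 1995) = 5 - √(-3764) = 5 - 2*I*√941 ≈ 5.0 - 61.351*I)
(z + s) + M = (-7477/4071 + (5 - 2*I*√941)) - 717 = (12878/4071 - 2*I*√941) - 717 = -2906029/4071 - 2*I*√941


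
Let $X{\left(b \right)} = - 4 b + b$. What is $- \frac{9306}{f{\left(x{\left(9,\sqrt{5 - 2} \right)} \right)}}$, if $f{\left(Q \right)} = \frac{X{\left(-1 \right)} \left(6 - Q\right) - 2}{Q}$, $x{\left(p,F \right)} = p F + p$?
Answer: $\frac{2931390}{1033} + \frac{670032 \sqrt{3}}{1033} \approx 3961.2$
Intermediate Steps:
$X{\left(b \right)} = - 3 b$
$x{\left(p,F \right)} = p + F p$ ($x{\left(p,F \right)} = F p + p = p + F p$)
$f{\left(Q \right)} = \frac{16 - 3 Q}{Q}$ ($f{\left(Q \right)} = \frac{\left(-3\right) \left(-1\right) \left(6 - Q\right) - 2}{Q} = \frac{3 \left(6 - Q\right) - 2}{Q} = \frac{\left(18 - 3 Q\right) - 2}{Q} = \frac{16 - 3 Q}{Q}$)
$- \frac{9306}{f{\left(x{\left(9,\sqrt{5 - 2} \right)} \right)}} = - \frac{9306}{-3 + \frac{16}{9 \left(1 + \sqrt{5 - 2}\right)}} = - \frac{9306}{-3 + \frac{16}{9 \left(1 + \sqrt{3}\right)}} = - \frac{9306}{-3 + \frac{16}{9 + 9 \sqrt{3}}}$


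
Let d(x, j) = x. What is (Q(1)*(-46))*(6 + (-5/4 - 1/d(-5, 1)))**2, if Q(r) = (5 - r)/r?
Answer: -225423/50 ≈ -4508.5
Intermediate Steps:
Q(r) = (5 - r)/r
(Q(1)*(-46))*(6 + (-5/4 - 1/d(-5, 1)))**2 = (((5 - 1*1)/1)*(-46))*(6 + (-5/4 - 1/(-5)))**2 = ((1*(5 - 1))*(-46))*(6 + (-5*1/4 - 1*(-1/5)))**2 = ((1*4)*(-46))*(6 + (-5/4 + 1/5))**2 = (4*(-46))*(6 - 21/20)**2 = -184*(99/20)**2 = -184*9801/400 = -225423/50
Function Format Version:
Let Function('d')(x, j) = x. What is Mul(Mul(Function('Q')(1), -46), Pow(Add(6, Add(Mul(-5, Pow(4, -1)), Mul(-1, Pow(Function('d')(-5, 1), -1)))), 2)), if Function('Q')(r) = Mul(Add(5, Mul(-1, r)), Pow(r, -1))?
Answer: Rational(-225423, 50) ≈ -4508.5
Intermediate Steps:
Function('Q')(r) = Mul(Pow(r, -1), Add(5, Mul(-1, r)))
Mul(Mul(Function('Q')(1), -46), Pow(Add(6, Add(Mul(-5, Pow(4, -1)), Mul(-1, Pow(Function('d')(-5, 1), -1)))), 2)) = Mul(Mul(Mul(Pow(1, -1), Add(5, Mul(-1, 1))), -46), Pow(Add(6, Add(Mul(-5, Pow(4, -1)), Mul(-1, Pow(-5, -1)))), 2)) = Mul(Mul(Mul(1, Add(5, -1)), -46), Pow(Add(6, Add(Mul(-5, Rational(1, 4)), Mul(-1, Rational(-1, 5)))), 2)) = Mul(Mul(Mul(1, 4), -46), Pow(Add(6, Add(Rational(-5, 4), Rational(1, 5))), 2)) = Mul(Mul(4, -46), Pow(Add(6, Rational(-21, 20)), 2)) = Mul(-184, Pow(Rational(99, 20), 2)) = Mul(-184, Rational(9801, 400)) = Rational(-225423, 50)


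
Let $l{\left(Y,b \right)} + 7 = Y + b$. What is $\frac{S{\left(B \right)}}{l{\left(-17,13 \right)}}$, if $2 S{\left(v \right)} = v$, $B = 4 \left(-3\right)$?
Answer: $\frac{6}{11} \approx 0.54545$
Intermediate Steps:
$B = -12$
$l{\left(Y,b \right)} = -7 + Y + b$ ($l{\left(Y,b \right)} = -7 + \left(Y + b\right) = -7 + Y + b$)
$S{\left(v \right)} = \frac{v}{2}$
$\frac{S{\left(B \right)}}{l{\left(-17,13 \right)}} = \frac{\frac{1}{2} \left(-12\right)}{-7 - 17 + 13} = - \frac{6}{-11} = \left(-6\right) \left(- \frac{1}{11}\right) = \frac{6}{11}$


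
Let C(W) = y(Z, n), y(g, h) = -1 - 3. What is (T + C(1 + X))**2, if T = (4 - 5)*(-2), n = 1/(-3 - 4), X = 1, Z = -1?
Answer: 4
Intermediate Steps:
n = -1/7 (n = 1/(-7) = -1/7 ≈ -0.14286)
y(g, h) = -4
C(W) = -4
T = 2 (T = -1*(-2) = 2)
(T + C(1 + X))**2 = (2 - 4)**2 = (-2)**2 = 4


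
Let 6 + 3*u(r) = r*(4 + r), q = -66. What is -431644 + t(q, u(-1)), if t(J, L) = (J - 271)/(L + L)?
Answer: -2589527/6 ≈ -4.3159e+5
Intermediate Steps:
u(r) = -2 + r*(4 + r)/3 (u(r) = -2 + (r*(4 + r))/3 = -2 + r*(4 + r)/3)
t(J, L) = (-271 + J)/(2*L) (t(J, L) = (-271 + J)/((2*L)) = (-271 + J)*(1/(2*L)) = (-271 + J)/(2*L))
-431644 + t(q, u(-1)) = -431644 + (-271 - 66)/(2*(-2 + (1/3)*(-1)**2 + (4/3)*(-1))) = -431644 + (1/2)*(-337)/(-2 + (1/3)*1 - 4/3) = -431644 + (1/2)*(-337)/(-2 + 1/3 - 4/3) = -431644 + (1/2)*(-337)/(-3) = -431644 + (1/2)*(-1/3)*(-337) = -431644 + 337/6 = -2589527/6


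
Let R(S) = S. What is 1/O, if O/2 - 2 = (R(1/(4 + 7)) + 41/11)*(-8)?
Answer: -11/628 ≈ -0.017516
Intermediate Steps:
O = -628/11 (O = 4 + 2*((1/(4 + 7) + 41/11)*(-8)) = 4 + 2*((1/11 + 41*(1/11))*(-8)) = 4 + 2*((1/11 + 41/11)*(-8)) = 4 + 2*((42/11)*(-8)) = 4 + 2*(-336/11) = 4 - 672/11 = -628/11 ≈ -57.091)
1/O = 1/(-628/11) = -11/628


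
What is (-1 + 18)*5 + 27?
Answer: 112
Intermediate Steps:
(-1 + 18)*5 + 27 = 17*5 + 27 = 85 + 27 = 112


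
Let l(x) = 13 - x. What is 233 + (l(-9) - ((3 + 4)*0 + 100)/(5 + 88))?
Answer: 23615/93 ≈ 253.92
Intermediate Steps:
233 + (l(-9) - ((3 + 4)*0 + 100)/(5 + 88)) = 233 + ((13 - 1*(-9)) - ((3 + 4)*0 + 100)/(5 + 88)) = 233 + ((13 + 9) - (7*0 + 100)/93) = 233 + (22 - (0 + 100)/93) = 233 + (22 - 100/93) = 233 + 1946/93 = 23615/93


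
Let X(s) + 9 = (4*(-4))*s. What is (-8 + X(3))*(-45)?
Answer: 2925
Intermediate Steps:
X(s) = -9 - 16*s (X(s) = -9 + (4*(-4))*s = -9 - 16*s)
(-8 + X(3))*(-45) = (-8 + (-9 - 16*3))*(-45) = (-8 + (-9 - 48))*(-45) = (-8 - 57)*(-45) = -65*(-45) = 2925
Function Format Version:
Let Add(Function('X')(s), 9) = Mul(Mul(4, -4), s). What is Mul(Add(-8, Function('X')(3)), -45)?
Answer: 2925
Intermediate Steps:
Function('X')(s) = Add(-9, Mul(-16, s)) (Function('X')(s) = Add(-9, Mul(Mul(4, -4), s)) = Add(-9, Mul(-16, s)))
Mul(Add(-8, Function('X')(3)), -45) = Mul(Add(-8, Add(-9, Mul(-16, 3))), -45) = Mul(Add(-8, Add(-9, -48)), -45) = Mul(Add(-8, -57), -45) = Mul(-65, -45) = 2925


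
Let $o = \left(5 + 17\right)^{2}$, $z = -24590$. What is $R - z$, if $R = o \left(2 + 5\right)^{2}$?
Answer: $48306$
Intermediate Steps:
$o = 484$ ($o = 22^{2} = 484$)
$R = 23716$ ($R = 484 \left(2 + 5\right)^{2} = 484 \cdot 7^{2} = 484 \cdot 49 = 23716$)
$R - z = 23716 - -24590 = 23716 + 24590 = 48306$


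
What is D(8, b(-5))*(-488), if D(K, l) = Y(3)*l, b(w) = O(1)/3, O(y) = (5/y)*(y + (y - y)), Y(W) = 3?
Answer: -2440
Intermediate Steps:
O(y) = 5 (O(y) = (5/y)*(y + 0) = (5/y)*y = 5)
b(w) = 5/3
D(K, l) = 3*l
D(8, b(-5))*(-488) = (3*(5/3))*(-488) = 5*(-488) = -2440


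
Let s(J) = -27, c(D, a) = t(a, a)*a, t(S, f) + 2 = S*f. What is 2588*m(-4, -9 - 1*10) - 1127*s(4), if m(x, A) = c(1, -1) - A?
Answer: 82189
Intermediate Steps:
t(S, f) = -2 + S*f
c(D, a) = a*(-2 + a**2) (c(D, a) = (-2 + a*a)*a = (-2 + a**2)*a = a*(-2 + a**2))
m(x, A) = 1 - A (m(x, A) = -(-2 + (-1)**2) - A = -(-2 + 1) - A = -1*(-1) - A = 1 - A)
2588*m(-4, -9 - 1*10) - 1127*s(4) = 2588*(1 - (-9 - 1*10)) - 1127*(-27) = 2588*(1 - (-9 - 10)) + 30429 = 2588*(1 - 1*(-19)) + 30429 = 2588*(1 + 19) + 30429 = 2588*20 + 30429 = 51760 + 30429 = 82189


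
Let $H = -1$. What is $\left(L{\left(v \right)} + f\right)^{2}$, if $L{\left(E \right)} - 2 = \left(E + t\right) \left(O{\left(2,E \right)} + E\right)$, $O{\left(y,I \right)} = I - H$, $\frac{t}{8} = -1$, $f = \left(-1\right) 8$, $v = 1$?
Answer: $729$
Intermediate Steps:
$f = -8$
$t = -8$ ($t = 8 \left(-1\right) = -8$)
$O{\left(y,I \right)} = 1 + I$ ($O{\left(y,I \right)} = I - -1 = I + 1 = 1 + I$)
$L{\left(E \right)} = 2 + \left(1 + 2 E\right) \left(-8 + E\right)$ ($L{\left(E \right)} = 2 + \left(E - 8\right) \left(\left(1 + E\right) + E\right) = 2 + \left(-8 + E\right) \left(1 + 2 E\right) = 2 + \left(1 + 2 E\right) \left(-8 + E\right)$)
$\left(L{\left(v \right)} + f\right)^{2} = \left(\left(-6 - 15 + 2 \cdot 1^{2}\right) - 8\right)^{2} = \left(\left(-6 - 15 + 2 \cdot 1\right) - 8\right)^{2} = \left(\left(-6 - 15 + 2\right) - 8\right)^{2} = \left(-19 - 8\right)^{2} = \left(-27\right)^{2} = 729$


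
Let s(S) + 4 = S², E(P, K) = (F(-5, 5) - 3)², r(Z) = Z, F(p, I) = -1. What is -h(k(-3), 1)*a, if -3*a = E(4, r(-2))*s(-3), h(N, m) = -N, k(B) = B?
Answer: 80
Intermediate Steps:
E(P, K) = 16 (E(P, K) = (-1 - 3)² = (-4)² = 16)
s(S) = -4 + S²
a = -80/3 (a = -16*(-4 + (-3)²)/3 = -16*(-4 + 9)/3 = -16*5/3 = -⅓*80 = -80/3 ≈ -26.667)
-h(k(-3), 1)*a = -(-1*(-3))*(-80)/3 = -3*(-80)/3 = -1*(-80) = 80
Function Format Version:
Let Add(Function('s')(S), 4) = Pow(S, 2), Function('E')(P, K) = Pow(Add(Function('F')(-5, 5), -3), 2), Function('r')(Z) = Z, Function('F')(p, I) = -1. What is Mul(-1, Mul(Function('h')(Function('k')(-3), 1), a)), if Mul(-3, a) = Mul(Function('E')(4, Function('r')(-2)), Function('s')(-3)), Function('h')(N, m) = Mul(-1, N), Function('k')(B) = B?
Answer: 80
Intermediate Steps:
Function('E')(P, K) = 16 (Function('E')(P, K) = Pow(Add(-1, -3), 2) = Pow(-4, 2) = 16)
Function('s')(S) = Add(-4, Pow(S, 2))
a = Rational(-80, 3) (a = Mul(Rational(-1, 3), Mul(16, Add(-4, Pow(-3, 2)))) = Mul(Rational(-1, 3), Mul(16, Add(-4, 9))) = Mul(Rational(-1, 3), Mul(16, 5)) = Mul(Rational(-1, 3), 80) = Rational(-80, 3) ≈ -26.667)
Mul(-1, Mul(Function('h')(Function('k')(-3), 1), a)) = Mul(-1, Mul(Mul(-1, -3), Rational(-80, 3))) = Mul(-1, Mul(3, Rational(-80, 3))) = Mul(-1, -80) = 80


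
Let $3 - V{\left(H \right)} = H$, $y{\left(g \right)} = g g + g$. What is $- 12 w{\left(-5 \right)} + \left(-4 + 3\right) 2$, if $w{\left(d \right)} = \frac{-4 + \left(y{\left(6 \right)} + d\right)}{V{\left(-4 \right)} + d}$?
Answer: $-200$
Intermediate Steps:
$y{\left(g \right)} = g + g^{2}$ ($y{\left(g \right)} = g^{2} + g = g + g^{2}$)
$V{\left(H \right)} = 3 - H$
$w{\left(d \right)} = \frac{38 + d}{7 + d}$ ($w{\left(d \right)} = \frac{-4 + \left(6 \left(1 + 6\right) + d\right)}{\left(3 - -4\right) + d} = \frac{-4 + \left(6 \cdot 7 + d\right)}{\left(3 + 4\right) + d} = \frac{-4 + \left(42 + d\right)}{7 + d} = \frac{38 + d}{7 + d}$)
$- 12 w{\left(-5 \right)} + \left(-4 + 3\right) 2 = - 12 \frac{38 - 5}{7 - 5} + \left(-4 + 3\right) 2 = - 12 \cdot \frac{1}{2} \cdot 33 - 2 = \left(-12\right) \frac{33}{2} - 2 = -198 - 2 = -200$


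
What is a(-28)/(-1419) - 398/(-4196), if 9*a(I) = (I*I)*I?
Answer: 48596725/26793558 ≈ 1.8137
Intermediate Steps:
a(I) = I³/9 (a(I) = ((I*I)*I)/9 = (I²*I)/9 = I³/9)
a(-28)/(-1419) - 398/(-4196) = ((⅑)*(-28)³)/(-1419) - 398/(-4196) = ((⅑)*(-21952))*(-1/1419) - 398*(-1/4196) = -21952/9*(-1/1419) + 199/2098 = 21952/12771 + 199/2098 = 48596725/26793558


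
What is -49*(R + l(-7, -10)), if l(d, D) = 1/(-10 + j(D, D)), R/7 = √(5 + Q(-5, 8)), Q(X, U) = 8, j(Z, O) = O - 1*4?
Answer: 49/24 - 343*√13 ≈ -1234.7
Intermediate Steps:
j(Z, O) = -4 + O (j(Z, O) = O - 4 = -4 + O)
R = 7*√13 (R = 7*√(5 + 8) = 7*√13 ≈ 25.239)
l(d, D) = 1/(-14 + D) (l(d, D) = 1/(-10 + (-4 + D)) = 1/(-14 + D))
-49*(R + l(-7, -10)) = -49*(7*√13 + 1/(-14 - 10)) = -49*(7*√13 + 1/(-24)) = -49*(7*√13 - 1/24) = -49*(-1/24 + 7*√13) = 49/24 - 343*√13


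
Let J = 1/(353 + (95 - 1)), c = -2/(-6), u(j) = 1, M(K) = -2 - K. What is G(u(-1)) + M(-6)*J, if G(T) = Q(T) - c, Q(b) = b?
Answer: 302/447 ≈ 0.67562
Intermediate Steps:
c = 1/3 (c = -2*(-1/6) = 1/3 ≈ 0.33333)
G(T) = -1/3 + T (G(T) = T - 1*1/3 = T - 1/3 = -1/3 + T)
J = 1/447 (J = 1/(353 + 94) = 1/447 ≈ 0.0022371)
G(u(-1)) + M(-6)*J = (-1/3 + 1) + (-2 - 1*(-6))*(1/447) = 2/3 + (-2 + 6)*(1/447) = 2/3 + 4*(1/447) = 2/3 + 4/447 = 302/447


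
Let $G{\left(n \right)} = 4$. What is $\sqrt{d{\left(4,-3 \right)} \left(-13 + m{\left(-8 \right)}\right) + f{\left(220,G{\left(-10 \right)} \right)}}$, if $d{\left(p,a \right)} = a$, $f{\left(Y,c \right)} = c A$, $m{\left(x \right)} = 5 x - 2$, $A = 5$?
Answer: $\sqrt{185} \approx 13.601$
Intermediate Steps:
$m{\left(x \right)} = -2 + 5 x$
$f{\left(Y,c \right)} = 5 c$ ($f{\left(Y,c \right)} = c 5 = 5 c$)
$\sqrt{d{\left(4,-3 \right)} \left(-13 + m{\left(-8 \right)}\right) + f{\left(220,G{\left(-10 \right)} \right)}} = \sqrt{- 3 \left(-13 + \left(-2 + 5 \left(-8\right)\right)\right) + 5 \cdot 4} = \sqrt{- 3 \left(-13 - 42\right) + 20} = \sqrt{\left(-3\right) \left(-55\right) + 20} = \sqrt{165 + 20} = \sqrt{185}$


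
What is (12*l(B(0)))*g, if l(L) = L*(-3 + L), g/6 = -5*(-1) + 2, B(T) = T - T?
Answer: 0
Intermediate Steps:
B(T) = 0
g = 42 (g = 6*(-5*(-1) + 2) = 6*(5 + 2) = 6*7 = 42)
(12*l(B(0)))*g = (12*(0*(-3 + 0)))*42 = (12*(0*(-3)))*42 = (12*0)*42 = 0*42 = 0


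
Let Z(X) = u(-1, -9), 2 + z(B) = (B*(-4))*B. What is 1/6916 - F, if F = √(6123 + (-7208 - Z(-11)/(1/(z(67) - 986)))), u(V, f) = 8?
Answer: 1/6916 - √150467 ≈ -387.90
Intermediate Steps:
z(B) = -2 - 4*B² (z(B) = -2 + (B*(-4))*B = -2 + (-4*B)*B = -2 - 4*B²)
Z(X) = 8
F = √150467 (F = √(6123 + (-7208 - 8/(1/((-2 - 4*67²) - 986)))) = √(6123 + (-7208 - 8/(1/((-2 - 4*4489) - 986)))) = √(6123 + (-7208 - 8/(1/((-2 - 17956) - 986)))) = √(6123 + (-7208 - 8/(1/(-17958 - 986)))) = √(6123 + (-7208 - 8/(1/(-18944)))) = √(6123 + (-7208 - 8/(-1/18944))) = √(6123 + (-7208 - 8*(-18944))) = √(6123 + (-7208 - 1*(-151552))) = √(6123 + (-7208 + 151552)) = √(6123 + 144344) = √150467 ≈ 387.90)
1/6916 - F = 1/6916 - √150467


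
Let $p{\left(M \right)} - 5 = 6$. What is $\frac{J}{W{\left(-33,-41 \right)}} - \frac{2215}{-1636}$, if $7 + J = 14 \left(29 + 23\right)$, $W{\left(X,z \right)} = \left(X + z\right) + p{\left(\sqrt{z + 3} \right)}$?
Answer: $- \frac{148573}{14724} \approx -10.091$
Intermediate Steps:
$p{\left(M \right)} = 11$ ($p{\left(M \right)} = 5 + 6 = 11$)
$W{\left(X,z \right)} = 11 + X + z$ ($W{\left(X,z \right)} = \left(X + z\right) + 11 = 11 + X + z$)
$J = 721$ ($J = -7 + 14 \left(29 + 23\right) = -7 + 14 \cdot 52 = -7 + 728 = 721$)
$\frac{J}{W{\left(-33,-41 \right)}} - \frac{2215}{-1636} = \frac{721}{11 - 33 - 41} - \frac{2215}{-1636} = \frac{721}{-63} - - \frac{2215}{1636} = 721 \left(- \frac{1}{63}\right) + \frac{2215}{1636} = - \frac{103}{9} + \frac{2215}{1636} = - \frac{148573}{14724}$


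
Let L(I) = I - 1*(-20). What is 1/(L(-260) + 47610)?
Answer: 1/47370 ≈ 2.1110e-5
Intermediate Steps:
L(I) = 20 + I (L(I) = I + 20 = 20 + I)
1/(L(-260) + 47610) = 1/((20 - 260) + 47610) = 1/(-240 + 47610) = 1/47370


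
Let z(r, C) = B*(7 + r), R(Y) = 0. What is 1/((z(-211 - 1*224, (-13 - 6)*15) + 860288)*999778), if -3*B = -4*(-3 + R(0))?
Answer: 1/861808636000 ≈ 1.1603e-12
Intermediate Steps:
B = -4 (B = -(-4)*(-3 + 0)/3 = -(-4)*(-3)/3 = -⅓*12 = -4)
z(r, C) = -28 - 4*r (z(r, C) = -4*(7 + r) = -28 - 4*r)
1/((z(-211 - 1*224, (-13 - 6)*15) + 860288)*999778) = 1/(((-28 - 4*(-211 - 1*224)) + 860288)*999778) = (1/999778)/((-28 - 4*(-211 - 224)) + 860288) = (1/999778)/((-28 - 4*(-435)) + 860288) = (1/999778)/((-28 + 1740) + 860288) = (1/999778)/(1712 + 860288) = (1/999778)/862000 = (1/862000)*(1/999778) = 1/861808636000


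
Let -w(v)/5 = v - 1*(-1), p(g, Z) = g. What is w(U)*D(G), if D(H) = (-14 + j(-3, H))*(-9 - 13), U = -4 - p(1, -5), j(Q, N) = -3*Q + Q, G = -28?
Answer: 3520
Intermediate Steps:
j(Q, N) = -2*Q
U = -5 (U = -4 - 1*1 = -4 - 1 = -5)
D(H) = 176 (D(H) = (-14 - 2*(-3))*(-9 - 13) = (-14 + 6)*(-22) = -8*(-22) = 176)
w(v) = -5 - 5*v (w(v) = -5*(v - 1*(-1)) = -5*(v + 1) = -5*(1 + v) = -5 - 5*v)
w(U)*D(G) = (-5 - 5*(-5))*176 = (-5 + 25)*176 = 20*176 = 3520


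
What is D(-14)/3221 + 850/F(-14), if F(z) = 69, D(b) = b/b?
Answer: 2737919/222249 ≈ 12.319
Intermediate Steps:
D(b) = 1
D(-14)/3221 + 850/F(-14) = 1/3221 + 850/69 = 2737919/222249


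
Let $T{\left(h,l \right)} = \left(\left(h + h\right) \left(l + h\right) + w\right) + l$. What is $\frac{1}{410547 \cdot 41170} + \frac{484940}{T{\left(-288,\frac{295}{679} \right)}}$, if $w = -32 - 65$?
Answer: $\frac{231894415819869161}{79160465581085640} \approx 2.9294$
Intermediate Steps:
$w = -97$
$T{\left(h,l \right)} = -97 + l + 2 h \left(h + l\right)$ ($T{\left(h,l \right)} = \left(\left(h + h\right) \left(l + h\right) - 97\right) + l = \left(2 h \left(h + l\right) - 97\right) + l = \left(-97 + 2 h \left(h + l\right)\right) + l = -97 + l + 2 h \left(h + l\right)$)
$\frac{1}{410547 \cdot 41170} + \frac{484940}{T{\left(-288,\frac{295}{679} \right)}} = \frac{1}{410547 \cdot 41170} + \frac{484940}{-97 + \frac{295}{679} + 2 \left(-288\right)^{2} + 2 \left(-288\right) \frac{295}{679}} = \frac{1}{410547} \cdot \frac{1}{41170} + \frac{484940}{-97 + 295 \cdot \frac{1}{679} + 2 \cdot 82944 + 2 \left(-288\right) 295 \cdot \frac{1}{679}} = \frac{1}{16902219990} + \frac{484940}{-97 + \frac{295}{679} + 165888 + 2 \left(-288\right) \frac{295}{679}} = \frac{1}{16902219990} + \frac{484940}{-97 + \frac{295}{679} + 165888 - \frac{169920}{679}} = \frac{1}{16902219990} + \frac{484940}{\frac{112402464}{679}} = \frac{1}{16902219990} + 484940 \cdot \frac{679}{112402464} = \frac{1}{16902219990} + \frac{82318565}{28100616} = \frac{231894415819869161}{79160465581085640}$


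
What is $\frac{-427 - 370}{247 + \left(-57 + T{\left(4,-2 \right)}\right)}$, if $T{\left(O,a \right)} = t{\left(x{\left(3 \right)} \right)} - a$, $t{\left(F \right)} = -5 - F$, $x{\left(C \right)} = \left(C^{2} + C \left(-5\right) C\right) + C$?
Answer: $- \frac{797}{220} \approx -3.6227$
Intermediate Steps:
$x{\left(C \right)} = C - 4 C^{2}$ ($x{\left(C \right)} = \left(C^{2} + - 5 C C\right) + C = \left(C^{2} - 5 C^{2}\right) + C = - 4 C^{2} + C = C - 4 C^{2}$)
$T{\left(O,a \right)} = 28 - a$ ($T{\left(O,a \right)} = \left(-5 - 3 \left(1 - 12\right)\right) - a = \left(-5 - 3 \left(-11\right)\right) - a = \left(-5 - -33\right) - a = \left(-5 + 33\right) - a = 28 - a$)
$\frac{-427 - 370}{247 + \left(-57 + T{\left(4,-2 \right)}\right)} = \frac{-427 - 370}{247 + \left(-57 + \left(28 - -2\right)\right)} = - \frac{797}{247 + \left(-57 + \left(28 + 2\right)\right)} = - \frac{797}{247 + \left(-57 + 30\right)} = - \frac{797}{247 - 27} = - \frac{797}{220}$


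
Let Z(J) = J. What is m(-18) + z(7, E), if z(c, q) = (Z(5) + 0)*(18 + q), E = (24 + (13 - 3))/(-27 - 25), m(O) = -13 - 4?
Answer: 1813/26 ≈ 69.731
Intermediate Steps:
m(O) = -17
E = -17/26 (E = (24 + 10)/(-52) = 34*(-1/52) = -17/26 ≈ -0.65385)
z(c, q) = 90 + 5*q (z(c, q) = (5 + 0)*(18 + q) = 5*(18 + q) = 90 + 5*q)
m(-18) + z(7, E) = -17 + (90 + 5*(-17/26)) = -17 + (90 - 85/26) = -17 + 2255/26 = 1813/26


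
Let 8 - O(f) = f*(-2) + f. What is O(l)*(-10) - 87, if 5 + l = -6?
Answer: -57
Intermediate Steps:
l = -11 (l = -5 - 6 = -11)
O(f) = 8 + f (O(f) = 8 - (f*(-2) + f) = 8 - (-2*f + f) = 8 - (-1)*f = 8 + f)
O(l)*(-10) - 87 = (8 - 11)*(-10) - 87 = -3*(-10) - 87 = 30 - 87 = -57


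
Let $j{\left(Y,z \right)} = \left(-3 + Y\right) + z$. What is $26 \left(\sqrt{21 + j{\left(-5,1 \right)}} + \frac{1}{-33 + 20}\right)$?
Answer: $-2 + 26 \sqrt{14} \approx 95.283$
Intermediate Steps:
$j{\left(Y,z \right)} = -3 + Y + z$
$26 \left(\sqrt{21 + j{\left(-5,1 \right)}} + \frac{1}{-33 + 20}\right) = 26 \left(\sqrt{21 - 7} + \frac{1}{-33 + 20}\right) = 26 \left(\sqrt{21 - 7} + \frac{1}{-13}\right) = 26 \left(\sqrt{14} - \frac{1}{13}\right) = 26 \left(- \frac{1}{13} + \sqrt{14}\right) = -2 + 26 \sqrt{14}$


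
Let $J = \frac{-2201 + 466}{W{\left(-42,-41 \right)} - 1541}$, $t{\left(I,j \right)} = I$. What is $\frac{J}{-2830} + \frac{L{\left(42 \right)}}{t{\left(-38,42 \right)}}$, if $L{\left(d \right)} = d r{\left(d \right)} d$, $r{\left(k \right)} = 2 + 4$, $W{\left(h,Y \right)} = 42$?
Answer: $- \frac{4489919321}{16120246} \approx -278.53$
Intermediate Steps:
$r{\left(k \right)} = 6$
$J = \frac{1735}{1499}$ ($J = \frac{-2201 + 466}{42 - 1541} = - \frac{1735}{-1499} = \left(-1735\right) \left(- \frac{1}{1499}\right) = \frac{1735}{1499} \approx 1.1574$)
$L{\left(d \right)} = 6 d^{2}$ ($L{\left(d \right)} = d 6 d = 6 d d = 6 d^{2}$)
$\frac{J}{-2830} + \frac{L{\left(42 \right)}}{t{\left(-38,42 \right)}} = \frac{1735}{1499 \left(-2830\right)} + \frac{6 \cdot 42^{2}}{-38} = \frac{1735}{1499} \left(- \frac{1}{2830}\right) + 6 \cdot 1764 \left(- \frac{1}{38}\right) = - \frac{347}{848434} + 10584 \left(- \frac{1}{38}\right) = - \frac{347}{848434} - \frac{5292}{19} = - \frac{4489919321}{16120246}$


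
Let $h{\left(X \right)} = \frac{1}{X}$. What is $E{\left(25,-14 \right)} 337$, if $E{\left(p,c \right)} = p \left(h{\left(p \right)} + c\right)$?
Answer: $-117613$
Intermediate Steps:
$E{\left(p,c \right)} = p \left(c + \frac{1}{p}\right)$ ($E{\left(p,c \right)} = p \left(\frac{1}{p} + c\right) = p \left(c + \frac{1}{p}\right)$)
$E{\left(25,-14 \right)} 337 = \left(1 - 350\right) 337 = \left(-349\right) 337 = -117613$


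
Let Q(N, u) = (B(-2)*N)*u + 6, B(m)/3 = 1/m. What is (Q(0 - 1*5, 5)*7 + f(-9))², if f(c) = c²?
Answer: 594441/4 ≈ 1.4861e+5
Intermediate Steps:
B(m) = 3/m
Q(N, u) = 6 - 3*N*u/2 (Q(N, u) = ((3/(-2))*N)*u + 6 = ((3*(-½))*N)*u + 6 = (-3*N/2)*u + 6 = -3*N*u/2 + 6 = 6 - 3*N*u/2)
(Q(0 - 1*5, 5)*7 + f(-9))² = ((6 - 3/2*(0 - 1*5)*5)*7 + (-9)²)² = ((6 - 3/2*(0 - 5)*5)*7 + 81)² = ((6 - 3/2*(-5)*5)*7 + 81)² = ((6 + 75/2)*7 + 81)² = ((87/2)*7 + 81)² = (609/2 + 81)² = (771/2)² = 594441/4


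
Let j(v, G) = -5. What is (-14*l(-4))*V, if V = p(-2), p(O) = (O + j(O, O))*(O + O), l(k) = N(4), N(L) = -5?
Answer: 1960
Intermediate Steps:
l(k) = -5
p(O) = 2*O*(-5 + O) (p(O) = (O - 5)*(O + O) = (-5 + O)*(2*O) = 2*O*(-5 + O))
V = 28 (V = 2*(-2)*(-5 - 2) = 2*(-2)*(-7) = 28)
(-14*l(-4))*V = -14*(-5)*28 = 70*28 = 1960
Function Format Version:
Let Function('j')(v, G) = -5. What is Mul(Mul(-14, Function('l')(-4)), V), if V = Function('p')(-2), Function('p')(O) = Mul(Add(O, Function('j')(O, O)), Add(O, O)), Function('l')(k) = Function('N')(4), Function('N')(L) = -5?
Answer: 1960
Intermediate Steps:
Function('l')(k) = -5
Function('p')(O) = Mul(2, O, Add(-5, O)) (Function('p')(O) = Mul(Add(O, -5), Add(O, O)) = Mul(Add(-5, O), Mul(2, O)) = Mul(2, O, Add(-5, O)))
V = 28 (V = Mul(2, -2, Add(-5, -2)) = Mul(2, -2, -7) = 28)
Mul(Mul(-14, Function('l')(-4)), V) = Mul(Mul(-14, -5), 28) = Mul(70, 28) = 1960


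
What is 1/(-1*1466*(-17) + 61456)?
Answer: 1/86378 ≈ 1.1577e-5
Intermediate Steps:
1/(-1*1466*(-17) + 61456) = 1/(-1466*(-17) + 61456) = 1/(24922 + 61456) = 1/86378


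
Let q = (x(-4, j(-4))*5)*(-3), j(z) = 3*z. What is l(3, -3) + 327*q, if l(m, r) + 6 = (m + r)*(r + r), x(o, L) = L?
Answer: 58854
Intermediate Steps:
l(m, r) = -6 + 2*r*(m + r) (l(m, r) = -6 + (m + r)*(r + r) = -6 + (m + r)*(2*r) = -6 + 2*r*(m + r))
q = 180 (q = ((3*(-4))*5)*(-3) = -12*5*(-3) = -60*(-3) = 180)
l(3, -3) + 327*q = (-6 + 2*(-3)**2 + 2*3*(-3)) + 327*180 = (-6 + 2*9 - 18) + 58860 = (-6 + 18 - 18) + 58860 = -6 + 58860 = 58854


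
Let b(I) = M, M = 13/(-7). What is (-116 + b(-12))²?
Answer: 680625/49 ≈ 13890.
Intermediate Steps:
M = -13/7 (M = 13*(-⅐) = -13/7 ≈ -1.8571)
b(I) = -13/7
(-116 + b(-12))² = (-116 - 13/7)² = (-825/7)² = 680625/49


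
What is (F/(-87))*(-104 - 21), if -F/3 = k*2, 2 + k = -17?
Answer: 4750/29 ≈ 163.79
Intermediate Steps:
k = -19 (k = -2 - 17 = -19)
F = 114 (F = -(-57)*2 = -3*(-38) = 114)
(F/(-87))*(-104 - 21) = (114/(-87))*(-104 - 21) = (114*(-1/87))*(-125) = -38/29*(-125) = 4750/29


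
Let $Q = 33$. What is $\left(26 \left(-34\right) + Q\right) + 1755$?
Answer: $904$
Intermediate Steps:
$\left(26 \left(-34\right) + Q\right) + 1755 = \left(26 \left(-34\right) + 33\right) + 1755 = \left(-884 + 33\right) + 1755 = -851 + 1755 = 904$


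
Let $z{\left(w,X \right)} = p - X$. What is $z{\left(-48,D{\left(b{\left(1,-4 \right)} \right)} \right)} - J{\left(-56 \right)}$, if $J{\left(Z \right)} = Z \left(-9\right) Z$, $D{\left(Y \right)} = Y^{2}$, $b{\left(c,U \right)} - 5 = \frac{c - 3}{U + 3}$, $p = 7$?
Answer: $28182$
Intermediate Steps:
$b{\left(c,U \right)} = 5 + \frac{-3 + c}{3 + U}$ ($b{\left(c,U \right)} = 5 + \frac{c - 3}{U + 3} = 5 + \frac{-3 + c}{3 + U}$)
$z{\left(w,X \right)} = 7 - X$
$J{\left(Z \right)} = - 9 Z^{2}$ ($J{\left(Z \right)} = - 9 Z Z = - 9 Z^{2}$)
$z{\left(-48,D{\left(b{\left(1,-4 \right)} \right)} \right)} - J{\left(-56 \right)} = \left(7 - \left(\frac{12 + 1 + 5 \left(-4\right)}{3 - 4}\right)^{2}\right) - - 9 \left(-56\right)^{2} = \left(7 - \left(\frac{12 + 1 - 20}{-1}\right)^{2}\right) - \left(-9\right) 3136 = \left(7 - \left(\left(-1\right) \left(-7\right)\right)^{2}\right) - -28224 = \left(7 - 7^{2}\right) + 28224 = \left(7 - 49\right) + 28224 = -42 + 28224 = 28182$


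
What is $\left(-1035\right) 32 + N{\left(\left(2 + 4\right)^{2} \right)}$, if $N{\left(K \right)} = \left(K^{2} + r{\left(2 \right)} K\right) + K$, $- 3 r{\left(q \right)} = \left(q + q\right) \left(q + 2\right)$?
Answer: $-31980$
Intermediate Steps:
$r{\left(q \right)} = - \frac{2 q \left(2 + q\right)}{3}$ ($r{\left(q \right)} = - \frac{\left(q + q\right) \left(q + 2\right)}{3} = - \frac{2 q \left(2 + q\right)}{3}$)
$N{\left(K \right)} = K^{2} - \frac{13 K}{3}$ ($N{\left(K \right)} = \left(K^{2} + \left(- \frac{2}{3}\right) 2 \left(2 + 2\right) K\right) + K = \left(K^{2} + \left(- \frac{2}{3}\right) 2 \cdot 4 K\right) + K = \left(K^{2} - \frac{16 K}{3}\right) + K = K^{2} - \frac{13 K}{3}$)
$\left(-1035\right) 32 + N{\left(\left(2 + 4\right)^{2} \right)} = \left(-1035\right) 32 + \frac{\left(2 + 4\right)^{2} \left(-13 + 3 \left(2 + 4\right)^{2}\right)}{3} = -33120 + \frac{6^{2} \left(-13 + 3 \cdot 6^{2}\right)}{3} = -33120 + \frac{1}{3} \cdot 36 \left(-13 + 3 \cdot 36\right) = -33120 + \frac{1}{3} \cdot 36 \left(-13 + 108\right) = -33120 + \frac{1}{3} \cdot 36 \cdot 95 = -33120 + 1140 = -31980$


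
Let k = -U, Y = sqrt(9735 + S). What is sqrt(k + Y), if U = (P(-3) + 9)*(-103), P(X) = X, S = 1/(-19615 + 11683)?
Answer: sqrt(9720618408 + 3966*sqrt(153123331677))/3966 ≈ 26.771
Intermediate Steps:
S = -1/7932 (S = 1/(-7932) = -1/7932 ≈ -0.00012607)
Y = sqrt(153123331677)/3966 (Y = sqrt(9735 - 1/7932) = sqrt(77218019/7932) = sqrt(153123331677)/3966 ≈ 98.666)
U = -618 (U = (-3 + 9)*(-103) = 6*(-103) = -618)
k = 618 (k = -1*(-618) = 618)
sqrt(k + Y) = sqrt(618 + sqrt(153123331677)/3966)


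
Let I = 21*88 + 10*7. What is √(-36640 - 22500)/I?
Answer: I*√14785/959 ≈ 0.12679*I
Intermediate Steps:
I = 1918 (I = 1848 + 70 = 1918)
√(-36640 - 22500)/I = √(-36640 - 22500)/1918 = √(-59140)*(1/1918) = (2*I*√14785)*(1/1918) = I*√14785/959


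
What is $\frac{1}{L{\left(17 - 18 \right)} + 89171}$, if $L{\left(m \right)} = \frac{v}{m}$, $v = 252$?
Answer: $\frac{1}{88919} \approx 1.1246 \cdot 10^{-5}$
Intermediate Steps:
$L{\left(m \right)} = \frac{252}{m}$
$\frac{1}{L{\left(17 - 18 \right)} + 89171} = \frac{1}{\frac{252}{17 - 18} + 89171} = \frac{1}{\frac{252}{-1} + 89171} = \frac{1}{252 \left(-1\right) + 89171} = \frac{1}{-252 + 89171} = \frac{1}{88919}$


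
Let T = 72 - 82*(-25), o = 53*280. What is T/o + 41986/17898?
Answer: 165262949/66401580 ≈ 2.4888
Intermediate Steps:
o = 14840
T = 2122 (T = 72 + 2050 = 2122)
T/o + 41986/17898 = 2122/14840 + 41986/17898 = 2122*(1/14840) + 41986*(1/17898) = 1061/7420 + 20993/8949 = 165262949/66401580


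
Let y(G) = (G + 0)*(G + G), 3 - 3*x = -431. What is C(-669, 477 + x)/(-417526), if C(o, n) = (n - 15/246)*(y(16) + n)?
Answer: -520063915/308134188 ≈ -1.6878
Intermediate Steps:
x = 434/3 (x = 1 - ⅓*(-431) = 1 + 431/3 = 434/3 ≈ 144.67)
y(G) = 2*G² (y(G) = G*(2*G) = 2*G²)
C(o, n) = (512 + n)*(-5/82 + n) (C(o, n) = (n - 15/246)*(2*16² + n) = (n - 15*1/246)*(2*256 + n) = (n - 5/82)*(512 + n) = (-5/82 + n)*(512 + n) = (512 + n)*(-5/82 + n))
C(-669, 477 + x)/(-417526) = (-1280/41 + (477 + 434/3)² + 41979*(477 + 434/3)/82)/(-417526) = (-1280/41 + (1865/3)² + (41979/82)*(1865/3))*(-1/417526) = (-1280/41 + 3478225/9 + 26096945/82)*(-1/417526) = (520063915/738)*(-1/417526) = -520063915/308134188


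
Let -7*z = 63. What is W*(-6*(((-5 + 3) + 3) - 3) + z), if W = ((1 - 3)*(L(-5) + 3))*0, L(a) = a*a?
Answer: 0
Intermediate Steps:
L(a) = a²
z = -9 (z = -⅐*63 = -9)
W = 0 (W = ((1 - 3)*((-5)² + 3))*0 = -2*(25 + 3)*0 = -2*28*0 = -56*0 = 0)
W*(-6*(((-5 + 3) + 3) - 3) + z) = 0*(-6*(((-5 + 3) + 3) - 3) - 9) = 0*(-6*((-2 + 3) - 3) - 9) = 0*(-6*(1 - 3) - 9) = 0*(-6*(-2) - 9) = 0*(12 - 9) = 0*3 = 0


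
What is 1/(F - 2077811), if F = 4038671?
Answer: 1/1960860 ≈ 5.0998e-7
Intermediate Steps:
1/(F - 2077811) = 1/(4038671 - 2077811) = 1/1960860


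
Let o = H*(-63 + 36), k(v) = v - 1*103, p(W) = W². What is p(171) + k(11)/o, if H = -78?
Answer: 30790727/1053 ≈ 29241.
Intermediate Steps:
k(v) = -103 + v (k(v) = v - 103 = -103 + v)
o = 2106 (o = -78*(-63 + 36) = -78*(-27) = 2106)
p(171) + k(11)/o = 171² + (-103 + 11)/2106 = 29241 - 92*1/2106 = 29241 - 46/1053 = 30790727/1053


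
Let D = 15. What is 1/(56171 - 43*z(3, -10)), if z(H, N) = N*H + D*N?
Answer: 1/63911 ≈ 1.5647e-5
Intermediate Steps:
z(H, N) = 15*N + H*N (z(H, N) = N*H + 15*N = H*N + 15*N = 15*N + H*N)
1/(56171 - 43*z(3, -10)) = 1/(56171 - (-430)*(15 + 3)) = 1/(56171 - (-430)*18) = 1/(56171 - 43*(-180)) = 1/(56171 + 7740) = 1/63911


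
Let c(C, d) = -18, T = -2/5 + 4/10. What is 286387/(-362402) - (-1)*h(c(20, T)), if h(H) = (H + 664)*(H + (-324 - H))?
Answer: -75852474595/362402 ≈ -2.0930e+5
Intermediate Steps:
T = 0 (T = -2*⅕ + 4*(⅒) = -⅖ + ⅖ = 0)
h(H) = -215136 - 324*H (h(H) = (664 + H)*(-324) = -215136 - 324*H)
286387/(-362402) - (-1)*h(c(20, T)) = 286387/(-362402) - (-1)*(-215136 - 324*(-18)) = 286387*(-1/362402) - (-1)*(-215136 + 5832) = -286387/362402 - (-1)*(-209304) = -286387/362402 - 1*209304 = -286387/362402 - 209304 = -75852474595/362402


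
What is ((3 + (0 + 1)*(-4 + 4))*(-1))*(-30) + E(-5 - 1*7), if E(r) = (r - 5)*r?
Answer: 294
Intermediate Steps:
E(r) = r*(-5 + r) (E(r) = (-5 + r)*r = r*(-5 + r))
((3 + (0 + 1)*(-4 + 4))*(-1))*(-30) + E(-5 - 1*7) = ((3 + (0 + 1)*(-4 + 4))*(-1))*(-30) + (-5 - 1*7)*(-5 + (-5 - 1*7)) = ((3 + 1*0)*(-1))*(-30) + (-5 - 7)*(-5 + (-5 - 7)) = ((3 + 0)*(-1))*(-30) - 12*(-5 - 12) = (3*(-1))*(-30) - 12*(-17) = -3*(-30) + 204 = 90 + 204 = 294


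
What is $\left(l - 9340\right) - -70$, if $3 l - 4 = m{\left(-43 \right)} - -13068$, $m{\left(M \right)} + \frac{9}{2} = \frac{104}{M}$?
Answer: $- \frac{1268063}{258} \approx -4915.0$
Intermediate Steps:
$m{\left(M \right)} = - \frac{9}{2} + \frac{104}{M}$
$l = \frac{1123597}{258}$ ($l = \frac{4}{3} + \frac{\left(- \frac{9}{2} + \frac{104}{-43}\right) - -13068}{3} = \frac{4}{3} + \frac{\left(- \frac{9}{2} + 104 \left(- \frac{1}{43}\right)\right) + 13068}{3} = \frac{4}{3} + \frac{\left(- \frac{9}{2} - \frac{104}{43}\right) + 13068}{3} = \frac{4}{3} + \frac{- \frac{595}{86} + 13068}{3} = \frac{4}{3} + \frac{1}{3} \cdot \frac{1123253}{86} = \frac{4}{3} + \frac{1123253}{258} = \frac{1123597}{258} \approx 4355.0$)
$\left(l - 9340\right) - -70 = \left(\frac{1123597}{258} - 9340\right) - -70 = - \frac{1286123}{258} + 70 = - \frac{1268063}{258}$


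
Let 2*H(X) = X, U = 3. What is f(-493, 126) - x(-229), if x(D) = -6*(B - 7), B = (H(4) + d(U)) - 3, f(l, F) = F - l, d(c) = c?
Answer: 589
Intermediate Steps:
H(X) = X/2
B = 2 (B = ((1/2)*4 + 3) - 3 = (2 + 3) - 3 = 5 - 3 = 2)
x(D) = 30 (x(D) = -6*(2 - 7) = -6*(-5) = 30)
f(-493, 126) - x(-229) = (126 - 1*(-493)) - 1*30 = (126 + 493) - 30 = 619 - 30 = 589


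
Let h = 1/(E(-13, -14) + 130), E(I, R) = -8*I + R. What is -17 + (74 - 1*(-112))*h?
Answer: -1777/110 ≈ -16.155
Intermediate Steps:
E(I, R) = R - 8*I
h = 1/220 (h = 1/((-14 - 8*(-13)) + 130) = 1/((-14 + 104) + 130) = 1/(90 + 130) = 1/220 ≈ 0.0045455)
-17 + (74 - 1*(-112))*h = -17 + (74 - 1*(-112))*(1/220) = -17 + (74 + 112)*(1/220) = -17 + 186*(1/220) = -17 + 93/110 = -1777/110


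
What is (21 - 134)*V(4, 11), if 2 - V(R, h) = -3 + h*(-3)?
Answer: -4294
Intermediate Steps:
V(R, h) = 5 + 3*h (V(R, h) = 2 - (-3 + h*(-3)) = 2 - (-3 - 3*h) = 2 + (3 + 3*h) = 5 + 3*h)
(21 - 134)*V(4, 11) = (21 - 134)*(5 + 3*11) = -113*(5 + 33) = -113*38 = -4294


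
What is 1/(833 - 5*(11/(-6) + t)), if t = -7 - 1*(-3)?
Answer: 6/5173 ≈ 0.0011599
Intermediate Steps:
t = -4 (t = -7 + 3 = -4)
1/(833 - 5*(11/(-6) + t)) = 1/(833 - 5*(11/(-6) - 4)) = 1/(833 - 5*(11*(-1/6) - 4)) = 1/(833 - 5*(-11/6 - 4)) = 1/(833 - 5*(-35/6)) = 1/(833 + 175/6) = 1/(5173/6) = 6/5173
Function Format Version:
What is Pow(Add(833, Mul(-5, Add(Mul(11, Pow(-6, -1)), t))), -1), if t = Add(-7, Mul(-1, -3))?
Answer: Rational(6, 5173) ≈ 0.0011599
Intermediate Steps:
t = -4 (t = Add(-7, 3) = -4)
Pow(Add(833, Mul(-5, Add(Mul(11, Pow(-6, -1)), t))), -1) = Pow(Add(833, Mul(-5, Add(Mul(11, Pow(-6, -1)), -4))), -1) = Pow(Add(833, Mul(-5, Add(Mul(11, Rational(-1, 6)), -4))), -1) = Pow(Add(833, Mul(-5, Add(Rational(-11, 6), -4))), -1) = Pow(Add(833, Mul(-5, Rational(-35, 6))), -1) = Pow(Add(833, Rational(175, 6)), -1) = Pow(Rational(5173, 6), -1) = Rational(6, 5173)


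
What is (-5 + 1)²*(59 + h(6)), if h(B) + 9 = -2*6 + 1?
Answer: 624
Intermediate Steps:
h(B) = -20 (h(B) = -9 + (-2*6 + 1) = -9 + (-12 + 1) = -9 - 11 = -20)
(-5 + 1)²*(59 + h(6)) = (-5 + 1)²*(59 - 20) = (-4)²*39 = 16*39 = 624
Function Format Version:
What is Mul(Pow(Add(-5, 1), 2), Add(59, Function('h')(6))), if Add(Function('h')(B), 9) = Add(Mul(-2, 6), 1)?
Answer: 624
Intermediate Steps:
Function('h')(B) = -20 (Function('h')(B) = Add(-9, Add(Mul(-2, 6), 1)) = Add(-9, Add(-12, 1)) = Add(-9, -11) = -20)
Mul(Pow(Add(-5, 1), 2), Add(59, Function('h')(6))) = Mul(Pow(Add(-5, 1), 2), Add(59, -20)) = Mul(Pow(-4, 2), 39) = Mul(16, 39) = 624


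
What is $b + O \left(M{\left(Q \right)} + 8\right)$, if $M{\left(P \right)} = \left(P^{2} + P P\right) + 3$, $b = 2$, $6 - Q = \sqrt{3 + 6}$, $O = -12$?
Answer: $-346$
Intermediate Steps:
$Q = 3$ ($Q = 6 - \sqrt{3 + 6} = 6 - \sqrt{9} = 6 - 3 = 3$)
$M{\left(P \right)} = 3 + 2 P^{2}$ ($M{\left(P \right)} = \left(P^{2} + P^{2}\right) + 3 = 2 P^{2} + 3 = 3 + 2 P^{2}$)
$b + O \left(M{\left(Q \right)} + 8\right) = 2 - 12 \left(\left(3 + 2 \cdot 3^{2}\right) + 8\right) = 2 - 12 \left(\left(3 + 2 \cdot 9\right) + 8\right) = 2 - 12 \left(\left(3 + 18\right) + 8\right) = 2 - 12 \left(21 + 8\right) = 2 - 348 = -346$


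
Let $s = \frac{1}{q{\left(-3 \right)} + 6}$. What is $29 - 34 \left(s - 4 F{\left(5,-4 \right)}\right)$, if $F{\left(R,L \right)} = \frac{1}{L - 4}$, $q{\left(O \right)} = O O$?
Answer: $\frac{146}{15} \approx 9.7333$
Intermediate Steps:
$q{\left(O \right)} = O^{2}$
$F{\left(R,L \right)} = \frac{1}{-4 + L}$
$s = \frac{1}{15}$ ($s = \frac{1}{\left(-3\right)^{2} + 6} = \frac{1}{9 + 6} = \frac{1}{15} \approx 0.066667$)
$29 - 34 \left(s - 4 F{\left(5,-4 \right)}\right) = 29 - 34 \left(\frac{1}{15} - \frac{4}{-4 - 4}\right) = 29 - 34 \left(\frac{1}{15} - \frac{4}{-8}\right) = 29 - 34 \left(\frac{1}{15} - - \frac{1}{2}\right) = 29 - 34 \left(\frac{1}{15} + \frac{1}{2}\right) = 29 - \frac{289}{15} = \frac{146}{15}$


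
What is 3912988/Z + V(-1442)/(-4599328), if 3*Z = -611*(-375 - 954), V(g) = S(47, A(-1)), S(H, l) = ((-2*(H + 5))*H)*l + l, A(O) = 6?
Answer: 9002525972885/622456953872 ≈ 14.463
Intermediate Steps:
S(H, l) = l + H*l*(-10 - 2*H) (S(H, l) = ((-2*(5 + H))*H)*l + l = ((-10 - 2*H)*H)*l + l = (H*(-10 - 2*H))*l + l = H*l*(-10 - 2*H) + l = l + H*l*(-10 - 2*H))
V(g) = -29322 (V(g) = 6*(1 - 10*47 - 2*47²) = 6*(1 - 470 - 2*2209) = 6*(1 - 470 - 4418) = 6*(-4887) = -29322)
Z = 270673 (Z = (-611*(-375 - 954))/3 = (-611*(-1329))/3 = (⅓)*812019 = 270673)
3912988/Z + V(-1442)/(-4599328) = 3912988/270673 - 29322/(-4599328) = 3912988*(1/270673) - 29322*(-1/4599328) = 3912988/270673 + 14661/2299664 = 9002525972885/622456953872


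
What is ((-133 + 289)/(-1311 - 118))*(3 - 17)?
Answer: 2184/1429 ≈ 1.5283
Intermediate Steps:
((-133 + 289)/(-1311 - 118))*(3 - 17) = (156/(-1429))*(-14) = (156*(-1/1429))*(-14) = -156/1429*(-14) = 2184/1429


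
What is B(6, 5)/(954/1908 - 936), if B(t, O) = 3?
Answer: -6/1871 ≈ -0.0032068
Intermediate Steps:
B(6, 5)/(954/1908 - 936) = 3/(954/1908 - 936) = 3/(954*(1/1908) - 936) = 3/(1/2 - 936) = 3/(-1871/2) = -2/1871*3 = -6/1871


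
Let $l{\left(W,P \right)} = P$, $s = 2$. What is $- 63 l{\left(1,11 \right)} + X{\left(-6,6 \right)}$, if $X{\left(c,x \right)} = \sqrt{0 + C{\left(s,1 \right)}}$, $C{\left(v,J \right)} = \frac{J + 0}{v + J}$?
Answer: $-693 + \frac{\sqrt{3}}{3} \approx -692.42$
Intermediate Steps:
$C{\left(v,J \right)} = \frac{J}{J + v}$
$X{\left(c,x \right)} = \frac{\sqrt{3}}{3}$ ($X{\left(c,x \right)} = \sqrt{0 + 1 \frac{1}{1 + 2}} = \sqrt{0 + 1 \cdot \frac{1}{3}} = \sqrt{0 + \frac{1}{3}} = \sqrt{\frac{1}{3}} = \frac{\sqrt{3}}{3}$)
$- 63 l{\left(1,11 \right)} + X{\left(-6,6 \right)} = \left(-63\right) 11 + \frac{\sqrt{3}}{3} = -693 + \frac{\sqrt{3}}{3}$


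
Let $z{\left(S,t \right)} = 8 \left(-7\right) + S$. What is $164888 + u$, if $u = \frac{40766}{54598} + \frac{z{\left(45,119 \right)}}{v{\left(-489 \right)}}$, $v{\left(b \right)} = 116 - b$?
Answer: $\frac{247571356926}{1501445} \approx 1.6489 \cdot 10^{5}$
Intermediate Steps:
$z{\left(S,t \right)} = -56 + S$
$u = \frac{1093766}{1501445}$ ($u = \frac{40766}{54598} + \frac{-56 + 45}{116 - -489} = 40766 \cdot \frac{1}{54598} - \frac{11}{116 + 489} = \frac{20383}{27299} - \frac{11}{605} = \frac{20383}{27299} - \frac{1}{55} = \frac{1093766}{1501445} \approx 0.72848$)
$164888 + u = 164888 + \frac{1093766}{1501445} = \frac{247571356926}{1501445}$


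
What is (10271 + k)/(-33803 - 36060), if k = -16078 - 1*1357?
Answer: 7164/69863 ≈ 0.10254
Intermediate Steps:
k = -17435 (k = -16078 - 1357 = -17435)
(10271 + k)/(-33803 - 36060) = (10271 - 17435)/(-33803 - 36060) = -7164/(-69863) = -7164*(-1/69863) = 7164/69863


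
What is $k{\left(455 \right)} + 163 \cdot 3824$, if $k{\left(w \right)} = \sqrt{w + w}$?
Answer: $623312 + \sqrt{910} \approx 6.2334 \cdot 10^{5}$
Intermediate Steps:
$k{\left(w \right)} = \sqrt{2} \sqrt{w}$ ($k{\left(w \right)} = \sqrt{2 w} = \sqrt{2} \sqrt{w}$)
$k{\left(455 \right)} + 163 \cdot 3824 = \sqrt{2} \sqrt{455} + 163 \cdot 3824 = \sqrt{910} + 623312 = 623312 + \sqrt{910}$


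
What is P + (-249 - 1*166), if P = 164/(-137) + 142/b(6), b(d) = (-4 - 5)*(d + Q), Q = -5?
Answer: -532625/1233 ≈ -431.97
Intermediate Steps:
b(d) = 45 - 9*d (b(d) = (-4 - 5)*(d - 5) = -9*(-5 + d) = 45 - 9*d)
P = -20930/1233 (P = 164/(-137) + 142/(45 - 9*6) = 164*(-1/137) + 142/(45 - 54) = -164/137 + 142/(-9) = -164/137 + 142*(-⅑) = -164/137 - 142/9 = -20930/1233 ≈ -16.975)
P + (-249 - 1*166) = -20930/1233 + (-249 - 1*166) = -20930/1233 + (-249 - 166) = -20930/1233 - 415 = -532625/1233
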